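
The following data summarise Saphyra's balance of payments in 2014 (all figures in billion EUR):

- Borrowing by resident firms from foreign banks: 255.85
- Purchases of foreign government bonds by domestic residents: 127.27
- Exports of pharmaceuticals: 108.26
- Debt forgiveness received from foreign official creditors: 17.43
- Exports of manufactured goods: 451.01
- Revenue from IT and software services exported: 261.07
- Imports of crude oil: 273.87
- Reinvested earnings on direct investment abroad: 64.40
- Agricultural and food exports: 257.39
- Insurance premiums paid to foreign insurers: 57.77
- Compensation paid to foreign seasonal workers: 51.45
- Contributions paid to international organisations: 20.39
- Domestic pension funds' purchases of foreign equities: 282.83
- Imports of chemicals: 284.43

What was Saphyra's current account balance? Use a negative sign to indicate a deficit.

454.22

Goods: 257.39 + 108.26 - 284.43 + 451.01 - 273.87 = 258.36
Services: 261.07 - 57.77 = 203.30
Primary income: -51.45 + 64.40 = 12.95
Secondary income: -20.39
Current account = 258.36 + 203.30 + 12.95 + (-20.39) = 454.22
(Excluded from the current account — financial account: borrowing by resident firms from foreign banks 255.85, purchases of foreign government bonds by domestic residents 127.27, domestic pension funds' purchases of foreign equities 282.83; capital account: debt forgiveness received from foreign official creditors 17.43.)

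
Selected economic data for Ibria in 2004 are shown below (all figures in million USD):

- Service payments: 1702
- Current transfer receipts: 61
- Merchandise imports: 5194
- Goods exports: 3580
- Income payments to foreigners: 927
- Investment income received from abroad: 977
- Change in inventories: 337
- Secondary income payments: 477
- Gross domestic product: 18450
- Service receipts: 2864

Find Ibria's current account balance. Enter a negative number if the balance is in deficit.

Goods balance = 3580 - 5194 = -1614
Services balance = 2864 - 1702 = 1162
Trade balance (goods + services) = -1614 + 1162 = -452
Net primary income = 977 - 927 = 50
Net secondary income = 61 - 477 = -416
Current account = -452 + 50 + (-416) = -818

-818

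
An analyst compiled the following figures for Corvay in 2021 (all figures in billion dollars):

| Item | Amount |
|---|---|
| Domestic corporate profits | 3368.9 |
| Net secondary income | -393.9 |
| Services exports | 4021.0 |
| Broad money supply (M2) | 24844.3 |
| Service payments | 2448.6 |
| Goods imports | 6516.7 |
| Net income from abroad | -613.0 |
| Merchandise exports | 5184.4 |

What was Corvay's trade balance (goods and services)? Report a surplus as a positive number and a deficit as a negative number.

Goods balance = 5184.4 - 6516.7 = -1332.3
Services balance = 4021.0 - 2448.6 = 1572.4
Trade balance (goods + services) = -1332.3 + 1572.4 = 240.1

240.1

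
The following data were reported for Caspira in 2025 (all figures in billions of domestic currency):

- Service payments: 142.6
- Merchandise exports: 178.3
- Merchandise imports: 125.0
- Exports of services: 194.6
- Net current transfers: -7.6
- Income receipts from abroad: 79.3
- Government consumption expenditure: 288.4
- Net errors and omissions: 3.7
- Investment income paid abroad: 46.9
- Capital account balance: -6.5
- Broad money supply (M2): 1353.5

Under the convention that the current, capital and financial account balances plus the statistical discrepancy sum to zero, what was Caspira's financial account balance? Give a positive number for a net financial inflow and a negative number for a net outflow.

-127.3

Goods balance = 178.3 - 125.0 = 53.3
Services balance = 194.6 - 142.6 = 52.0
Trade balance (goods + services) = 53.3 + 52.0 = 105.3
Net primary income = 79.3 - 46.9 = 32.4
Net secondary income = -7.6
Current account = 105.3 + 32.4 + (-7.6) = 130.1
Financial account = -(130.1 + (-6.5) + 3.7) = -127.3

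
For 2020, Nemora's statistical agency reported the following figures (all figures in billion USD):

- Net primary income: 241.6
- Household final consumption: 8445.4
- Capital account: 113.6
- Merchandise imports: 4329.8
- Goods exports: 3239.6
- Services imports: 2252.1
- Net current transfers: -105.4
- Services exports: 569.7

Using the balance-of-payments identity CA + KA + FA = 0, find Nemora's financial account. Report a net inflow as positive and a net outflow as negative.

Goods balance = 3239.6 - 4329.8 = -1090.2
Services balance = 569.7 - 2252.1 = -1682.4
Trade balance (goods + services) = -1090.2 + (-1682.4) = -2772.6
Net primary income = 241.6
Net secondary income = -105.4
Current account = -2772.6 + 241.6 + (-105.4) = -2636.4
Financial account = -(-2636.4 + 113.6) = 2522.8

2522.8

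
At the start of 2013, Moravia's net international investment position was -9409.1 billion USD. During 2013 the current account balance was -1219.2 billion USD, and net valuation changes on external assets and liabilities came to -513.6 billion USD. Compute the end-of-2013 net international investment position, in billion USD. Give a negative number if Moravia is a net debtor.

Change in NIIP = current account + net valuation change = -1219.2 + (-513.6) = -1732.8
End-of-year NIIP = -9409.1 + (-1732.8) = -11141.9

-11141.9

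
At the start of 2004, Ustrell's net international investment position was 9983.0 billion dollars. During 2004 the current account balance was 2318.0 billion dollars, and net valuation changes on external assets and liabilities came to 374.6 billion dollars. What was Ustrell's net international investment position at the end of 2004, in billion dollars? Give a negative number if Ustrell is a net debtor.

Change in NIIP = current account + net valuation change = 2318.0 + 374.6 = 2692.6
End-of-year NIIP = 9983.0 + 2692.6 = 12675.6

12675.6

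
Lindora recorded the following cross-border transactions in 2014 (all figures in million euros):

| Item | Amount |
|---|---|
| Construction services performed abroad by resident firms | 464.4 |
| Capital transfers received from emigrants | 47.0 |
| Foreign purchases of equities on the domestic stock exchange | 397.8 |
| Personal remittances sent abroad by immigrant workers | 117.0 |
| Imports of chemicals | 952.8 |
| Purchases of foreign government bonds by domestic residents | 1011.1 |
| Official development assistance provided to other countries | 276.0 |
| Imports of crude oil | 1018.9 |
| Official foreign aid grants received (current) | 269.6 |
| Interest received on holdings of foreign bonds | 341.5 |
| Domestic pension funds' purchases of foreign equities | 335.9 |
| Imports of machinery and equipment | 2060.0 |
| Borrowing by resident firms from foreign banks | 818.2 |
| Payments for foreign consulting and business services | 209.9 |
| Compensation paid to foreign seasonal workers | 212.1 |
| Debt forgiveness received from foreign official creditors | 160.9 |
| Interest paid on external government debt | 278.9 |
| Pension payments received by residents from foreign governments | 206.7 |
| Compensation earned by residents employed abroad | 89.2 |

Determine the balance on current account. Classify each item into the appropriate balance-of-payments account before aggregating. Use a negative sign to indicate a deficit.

-3754.2

Goods: -2060.0 - 952.8 - 1018.9 = -4031.7
Services: 464.4 - 209.9 = 254.5
Primary income: -212.1 - 278.9 + 341.5 + 89.2 = -60.3
Secondary income: 269.6 - 117.0 + 206.7 - 276.0 = 83.3
Current account = (-4031.7) + 254.5 + (-60.3) + 83.3 = -3754.2
(Excluded from the current account — capital account: capital transfers received from emigrants 47.0, debt forgiveness received from foreign official creditors 160.9; financial account: foreign purchases of equities on the domestic stock exchange 397.8, purchases of foreign government bonds by domestic residents 1011.1, domestic pension funds' purchases of foreign equities 335.9, borrowing by resident firms from foreign banks 818.2.)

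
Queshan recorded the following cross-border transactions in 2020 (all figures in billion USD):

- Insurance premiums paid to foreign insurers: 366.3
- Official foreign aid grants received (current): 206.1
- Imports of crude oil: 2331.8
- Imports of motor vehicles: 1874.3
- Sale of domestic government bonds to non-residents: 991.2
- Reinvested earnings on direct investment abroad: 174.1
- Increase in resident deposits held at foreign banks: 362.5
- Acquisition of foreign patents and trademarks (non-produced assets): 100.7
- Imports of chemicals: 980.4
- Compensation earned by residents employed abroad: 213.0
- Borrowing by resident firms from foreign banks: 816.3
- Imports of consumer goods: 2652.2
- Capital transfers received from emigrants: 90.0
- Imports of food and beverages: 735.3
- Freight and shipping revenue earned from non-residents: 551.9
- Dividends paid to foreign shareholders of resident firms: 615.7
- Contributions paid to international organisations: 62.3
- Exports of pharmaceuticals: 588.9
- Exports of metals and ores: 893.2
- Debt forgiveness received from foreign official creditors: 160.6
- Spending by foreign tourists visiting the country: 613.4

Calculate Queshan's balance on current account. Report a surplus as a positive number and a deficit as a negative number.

-6377.7

Goods: -735.3 - 2652.2 - 1874.3 + 588.9 - 2331.8 - 980.4 + 893.2 = -7091.9
Services: 551.9 - 366.3 + 613.4 = 799.0
Primary income: -615.7 + 213.0 + 174.1 = -228.6
Secondary income: -62.3 + 206.1 = 143.8
Current account = (-7091.9) + 799.0 + (-228.6) + 143.8 = -6377.7
(Excluded from the current account — financial account: sale of domestic government bonds to non-residents 991.2, increase in resident deposits held at foreign banks 362.5, borrowing by resident firms from foreign banks 816.3; capital account: acquisition of foreign patents and trademarks (non-produced assets) 100.7, capital transfers received from emigrants 90.0, debt forgiveness received from foreign official creditors 160.6.)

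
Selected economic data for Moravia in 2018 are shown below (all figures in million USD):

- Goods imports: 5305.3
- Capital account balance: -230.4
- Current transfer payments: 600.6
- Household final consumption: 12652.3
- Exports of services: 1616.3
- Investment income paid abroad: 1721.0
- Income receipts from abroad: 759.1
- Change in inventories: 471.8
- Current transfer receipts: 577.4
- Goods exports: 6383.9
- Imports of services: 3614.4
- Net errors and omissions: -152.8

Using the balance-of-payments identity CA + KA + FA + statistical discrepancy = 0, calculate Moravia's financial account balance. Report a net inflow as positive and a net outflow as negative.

2287.8

Goods balance = 6383.9 - 5305.3 = 1078.6
Services balance = 1616.3 - 3614.4 = -1998.1
Trade balance (goods + services) = 1078.6 + (-1998.1) = -919.5
Net primary income = 759.1 - 1721.0 = -961.9
Net secondary income = 577.4 - 600.6 = -23.2
Current account = -919.5 + (-961.9) + (-23.2) = -1904.6
Financial account = -(-1904.6 + (-230.4) + (-152.8)) = 2287.8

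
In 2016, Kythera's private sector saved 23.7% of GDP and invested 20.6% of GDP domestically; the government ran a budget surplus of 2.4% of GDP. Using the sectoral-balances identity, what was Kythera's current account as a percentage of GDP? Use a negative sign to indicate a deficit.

5.5

By the sectoral-balances identity, CA = (S_private - I) + (T - G).
Private balance = 23.7 - 20.6 = 3.1
Government balance (T - G) = 2.4
CA = 3.1 + 2.4 = 5.5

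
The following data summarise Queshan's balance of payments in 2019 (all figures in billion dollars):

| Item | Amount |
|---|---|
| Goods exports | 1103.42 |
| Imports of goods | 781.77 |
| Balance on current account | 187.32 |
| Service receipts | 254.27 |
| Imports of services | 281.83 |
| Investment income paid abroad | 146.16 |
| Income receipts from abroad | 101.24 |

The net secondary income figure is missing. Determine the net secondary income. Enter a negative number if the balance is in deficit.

Current account = goods balance + services balance + net primary income + net secondary income
Sum of the known components = 249.17
Net secondary income = CA - (known components) = 187.32 - 249.17 = -61.85

-61.85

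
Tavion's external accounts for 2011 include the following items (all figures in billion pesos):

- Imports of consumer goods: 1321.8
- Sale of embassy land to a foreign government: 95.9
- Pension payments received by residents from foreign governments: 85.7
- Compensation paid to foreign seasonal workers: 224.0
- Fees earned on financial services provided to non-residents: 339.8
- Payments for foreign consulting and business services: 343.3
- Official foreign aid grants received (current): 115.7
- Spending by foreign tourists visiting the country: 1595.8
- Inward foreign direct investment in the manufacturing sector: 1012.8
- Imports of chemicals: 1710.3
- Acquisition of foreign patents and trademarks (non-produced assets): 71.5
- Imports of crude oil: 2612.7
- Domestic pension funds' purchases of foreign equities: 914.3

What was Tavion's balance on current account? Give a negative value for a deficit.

-4075.1

Goods: -1321.8 - 1710.3 - 2612.7 = -5644.8
Services: -343.3 + 1595.8 + 339.8 = 1592.3
Primary income: -224.0
Secondary income: 85.7 + 115.7 = 201.4
Current account = (-5644.8) + 1592.3 + (-224.0) + 201.4 = -4075.1
(Excluded from the current account — capital account: sale of embassy land to a foreign government 95.9, acquisition of foreign patents and trademarks (non-produced assets) 71.5; financial account: inward foreign direct investment in the manufacturing sector 1012.8, domestic pension funds' purchases of foreign equities 914.3.)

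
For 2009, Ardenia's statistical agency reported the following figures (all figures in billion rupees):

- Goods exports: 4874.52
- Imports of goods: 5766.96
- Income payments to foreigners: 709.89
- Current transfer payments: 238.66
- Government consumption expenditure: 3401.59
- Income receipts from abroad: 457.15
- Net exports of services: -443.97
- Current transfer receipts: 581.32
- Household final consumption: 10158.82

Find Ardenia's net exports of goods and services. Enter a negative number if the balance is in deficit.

-1336.41

Goods balance = 4874.52 - 5766.96 = -892.44
Services balance = -443.97
Trade balance (goods + services) = -892.44 + (-443.97) = -1336.41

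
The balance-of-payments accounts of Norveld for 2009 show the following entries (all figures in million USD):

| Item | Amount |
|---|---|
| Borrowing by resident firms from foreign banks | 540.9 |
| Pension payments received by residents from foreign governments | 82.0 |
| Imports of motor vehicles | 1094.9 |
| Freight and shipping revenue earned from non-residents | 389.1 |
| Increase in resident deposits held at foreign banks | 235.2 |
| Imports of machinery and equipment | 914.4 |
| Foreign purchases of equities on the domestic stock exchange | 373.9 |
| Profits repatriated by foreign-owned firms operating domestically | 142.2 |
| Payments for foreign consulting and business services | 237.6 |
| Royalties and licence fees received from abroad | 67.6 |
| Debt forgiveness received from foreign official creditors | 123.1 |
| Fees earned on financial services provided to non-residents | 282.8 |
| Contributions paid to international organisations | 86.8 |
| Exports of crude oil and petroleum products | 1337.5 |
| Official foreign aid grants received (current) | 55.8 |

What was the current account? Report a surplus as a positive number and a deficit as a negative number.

-261.1

Goods: 1337.5 - 914.4 - 1094.9 = -671.8
Services: 67.6 + 282.8 + 389.1 - 237.6 = 501.9
Primary income: -142.2
Secondary income: 55.8 + 82.0 - 86.8 = 51.0
Current account = (-671.8) + 501.9 + (-142.2) + 51.0 = -261.1
(Excluded from the current account — financial account: borrowing by resident firms from foreign banks 540.9, increase in resident deposits held at foreign banks 235.2, foreign purchases of equities on the domestic stock exchange 373.9; capital account: debt forgiveness received from foreign official creditors 123.1.)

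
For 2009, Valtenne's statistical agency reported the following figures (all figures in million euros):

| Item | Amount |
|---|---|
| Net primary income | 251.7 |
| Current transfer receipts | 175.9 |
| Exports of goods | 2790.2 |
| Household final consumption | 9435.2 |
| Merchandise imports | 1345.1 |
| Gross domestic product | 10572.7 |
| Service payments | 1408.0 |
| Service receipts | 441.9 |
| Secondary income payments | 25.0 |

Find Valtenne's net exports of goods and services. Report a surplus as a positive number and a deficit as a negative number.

Goods balance = 2790.2 - 1345.1 = 1445.1
Services balance = 441.9 - 1408.0 = -966.1
Trade balance (goods + services) = 1445.1 + (-966.1) = 479.0

479.0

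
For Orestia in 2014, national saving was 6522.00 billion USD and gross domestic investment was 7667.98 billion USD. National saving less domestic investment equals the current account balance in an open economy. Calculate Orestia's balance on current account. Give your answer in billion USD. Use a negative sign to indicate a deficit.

S - I = CA (net lending to the rest of the world).
CA = S - I = 6522.00 - 7667.98 = -1145.98

-1145.98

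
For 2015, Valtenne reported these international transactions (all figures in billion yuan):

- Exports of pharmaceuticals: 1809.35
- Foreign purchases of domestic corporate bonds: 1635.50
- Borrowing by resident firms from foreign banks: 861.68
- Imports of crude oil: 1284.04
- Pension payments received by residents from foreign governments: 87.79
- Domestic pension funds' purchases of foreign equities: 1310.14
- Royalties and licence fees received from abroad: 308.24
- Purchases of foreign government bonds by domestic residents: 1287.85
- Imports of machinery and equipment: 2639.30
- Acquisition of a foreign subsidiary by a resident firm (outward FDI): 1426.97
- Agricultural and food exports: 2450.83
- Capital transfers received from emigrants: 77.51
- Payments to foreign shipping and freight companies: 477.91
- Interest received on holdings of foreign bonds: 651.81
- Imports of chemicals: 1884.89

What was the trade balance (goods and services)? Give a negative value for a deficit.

-1717.72

Goods: 2450.83 - 1284.04 + 1809.35 - 1884.89 - 2639.30 = -1548.05
Services: 308.24 - 477.91 = -169.67
Trade balance = -1548.05 + (-169.67) = -1717.72
(Excluded from the trade balance — financial account: foreign purchases of domestic corporate bonds 1635.50, borrowing by resident firms from foreign banks 861.68, domestic pension funds' purchases of foreign equities 1310.14, purchases of foreign government bonds by domestic residents 1287.85, acquisition of a foreign subsidiary by a resident firm (outward FDI) 1426.97; secondary income: pension payments received by residents from foreign governments 87.79; capital account: capital transfers received from emigrants 77.51; primary income: interest received on holdings of foreign bonds 651.81.)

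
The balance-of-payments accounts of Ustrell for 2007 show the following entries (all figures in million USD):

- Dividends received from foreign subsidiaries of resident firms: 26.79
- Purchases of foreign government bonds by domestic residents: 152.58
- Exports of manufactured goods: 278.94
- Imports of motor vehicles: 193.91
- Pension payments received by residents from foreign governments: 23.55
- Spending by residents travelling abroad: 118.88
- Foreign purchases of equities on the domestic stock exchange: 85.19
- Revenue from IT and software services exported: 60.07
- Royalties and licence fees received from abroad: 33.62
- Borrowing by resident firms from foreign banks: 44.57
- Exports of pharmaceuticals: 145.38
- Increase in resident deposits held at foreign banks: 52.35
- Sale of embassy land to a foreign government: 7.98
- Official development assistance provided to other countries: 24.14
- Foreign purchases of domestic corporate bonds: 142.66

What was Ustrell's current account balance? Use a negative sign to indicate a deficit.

Goods: 145.38 - 193.91 + 278.94 = 230.41
Services: 60.07 + 33.62 - 118.88 = -25.19
Primary income: 26.79
Secondary income: -24.14 + 23.55 = -0.59
Current account = 230.41 + (-25.19) + 26.79 + (-0.59) = 231.42
(Excluded from the current account — financial account: purchases of foreign government bonds by domestic residents 152.58, foreign purchases of equities on the domestic stock exchange 85.19, borrowing by resident firms from foreign banks 44.57, increase in resident deposits held at foreign banks 52.35, foreign purchases of domestic corporate bonds 142.66; capital account: sale of embassy land to a foreign government 7.98.)

231.42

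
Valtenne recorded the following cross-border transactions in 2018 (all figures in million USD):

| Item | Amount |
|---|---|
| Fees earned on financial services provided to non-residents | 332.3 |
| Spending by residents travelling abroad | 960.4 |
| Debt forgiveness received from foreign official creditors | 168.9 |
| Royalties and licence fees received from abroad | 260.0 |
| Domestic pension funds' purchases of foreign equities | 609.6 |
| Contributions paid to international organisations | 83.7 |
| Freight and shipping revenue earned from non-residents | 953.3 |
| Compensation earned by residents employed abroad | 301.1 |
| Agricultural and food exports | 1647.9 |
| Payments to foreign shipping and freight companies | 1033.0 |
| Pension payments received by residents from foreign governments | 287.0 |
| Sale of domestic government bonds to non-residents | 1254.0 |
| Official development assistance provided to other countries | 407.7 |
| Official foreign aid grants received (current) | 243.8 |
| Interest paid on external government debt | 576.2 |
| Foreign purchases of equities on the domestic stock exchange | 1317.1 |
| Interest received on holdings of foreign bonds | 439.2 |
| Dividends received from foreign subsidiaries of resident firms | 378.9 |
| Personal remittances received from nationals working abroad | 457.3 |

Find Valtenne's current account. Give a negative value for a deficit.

Goods: 1647.9
Services: 332.3 - 960.4 + 953.3 + 260.0 - 1033.0 = -447.8
Primary income: 439.2 - 576.2 + 378.9 + 301.1 = 543.0
Secondary income: 243.8 - 407.7 - 83.7 + 287.0 + 457.3 = 496.7
Current account = 1647.9 + (-447.8) + 543.0 + 496.7 = 2239.8
(Excluded from the current account — capital account: debt forgiveness received from foreign official creditors 168.9; financial account: domestic pension funds' purchases of foreign equities 609.6, sale of domestic government bonds to non-residents 1254.0, foreign purchases of equities on the domestic stock exchange 1317.1.)

2239.8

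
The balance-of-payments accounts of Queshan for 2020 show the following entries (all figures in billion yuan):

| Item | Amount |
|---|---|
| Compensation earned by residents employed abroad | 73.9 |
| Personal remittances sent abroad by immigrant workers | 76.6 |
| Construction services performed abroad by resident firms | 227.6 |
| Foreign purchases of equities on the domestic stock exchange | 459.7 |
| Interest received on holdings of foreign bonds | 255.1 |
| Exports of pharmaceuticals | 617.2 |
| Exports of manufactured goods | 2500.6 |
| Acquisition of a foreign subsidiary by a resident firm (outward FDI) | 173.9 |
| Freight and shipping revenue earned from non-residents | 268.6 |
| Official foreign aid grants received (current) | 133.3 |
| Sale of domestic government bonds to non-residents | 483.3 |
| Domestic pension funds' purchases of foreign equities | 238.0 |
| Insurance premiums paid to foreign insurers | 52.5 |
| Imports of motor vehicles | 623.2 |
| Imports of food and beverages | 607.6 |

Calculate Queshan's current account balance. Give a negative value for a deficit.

Goods: -607.6 + 617.2 + 2500.6 - 623.2 = 1887.0
Services: 227.6 + 268.6 - 52.5 = 443.7
Primary income: 73.9 + 255.1 = 329.0
Secondary income: -76.6 + 133.3 = 56.7
Current account = 1887.0 + 443.7 + 329.0 + 56.7 = 2716.4
(Excluded from the current account — financial account: foreign purchases of equities on the domestic stock exchange 459.7, acquisition of a foreign subsidiary by a resident firm (outward FDI) 173.9, sale of domestic government bonds to non-residents 483.3, domestic pension funds' purchases of foreign equities 238.0.)

2716.4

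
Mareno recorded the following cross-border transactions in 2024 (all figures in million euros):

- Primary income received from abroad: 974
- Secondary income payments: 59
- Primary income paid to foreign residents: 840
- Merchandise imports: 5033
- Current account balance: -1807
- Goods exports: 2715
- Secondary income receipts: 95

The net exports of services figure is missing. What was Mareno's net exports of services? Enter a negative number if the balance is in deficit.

341

Current account = goods balance + services balance + net primary income + net secondary income
Sum of the known components = -2148
Net exports of services = CA - (known components) = -1807 - (-2148) = 341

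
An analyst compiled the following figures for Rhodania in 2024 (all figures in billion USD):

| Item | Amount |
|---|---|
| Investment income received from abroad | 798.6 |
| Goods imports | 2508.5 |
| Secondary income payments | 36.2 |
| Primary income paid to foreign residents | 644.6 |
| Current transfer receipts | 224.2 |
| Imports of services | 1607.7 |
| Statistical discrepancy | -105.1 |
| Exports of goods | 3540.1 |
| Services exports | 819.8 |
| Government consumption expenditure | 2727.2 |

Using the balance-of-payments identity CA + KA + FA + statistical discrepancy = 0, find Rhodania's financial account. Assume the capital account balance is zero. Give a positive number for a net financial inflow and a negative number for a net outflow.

-480.6

Goods balance = 3540.1 - 2508.5 = 1031.6
Services balance = 819.8 - 1607.7 = -787.9
Trade balance (goods + services) = 1031.6 + (-787.9) = 243.7
Net primary income = 798.6 - 644.6 = 154.0
Net secondary income = 224.2 - 36.2 = 188.0
Current account = 243.7 + 154.0 + 188.0 = 585.7
Financial account = -(585.7 + (-105.1)) = -480.6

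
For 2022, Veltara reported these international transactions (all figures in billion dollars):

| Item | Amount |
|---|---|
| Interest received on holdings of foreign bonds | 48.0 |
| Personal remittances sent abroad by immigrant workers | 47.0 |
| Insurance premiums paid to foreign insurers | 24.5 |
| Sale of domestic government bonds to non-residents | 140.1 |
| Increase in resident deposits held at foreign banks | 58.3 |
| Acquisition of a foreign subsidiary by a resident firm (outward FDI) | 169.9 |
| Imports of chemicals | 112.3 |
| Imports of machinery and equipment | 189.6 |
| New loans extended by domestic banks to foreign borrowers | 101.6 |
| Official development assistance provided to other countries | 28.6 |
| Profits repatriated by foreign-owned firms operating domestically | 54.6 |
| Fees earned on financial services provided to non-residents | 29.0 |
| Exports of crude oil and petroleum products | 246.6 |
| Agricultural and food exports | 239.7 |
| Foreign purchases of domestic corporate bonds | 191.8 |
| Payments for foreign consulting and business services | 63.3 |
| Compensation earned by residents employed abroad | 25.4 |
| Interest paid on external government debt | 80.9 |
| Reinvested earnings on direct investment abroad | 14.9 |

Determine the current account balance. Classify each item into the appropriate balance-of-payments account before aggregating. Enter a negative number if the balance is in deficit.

Goods: 246.6 - 112.3 - 189.6 + 239.7 = 184.4
Services: 29.0 - 24.5 - 63.3 = -58.8
Primary income: -54.6 + 14.9 - 80.9 + 48.0 + 25.4 = -47.2
Secondary income: -47.0 - 28.6 = -75.6
Current account = 184.4 + (-58.8) + (-47.2) + (-75.6) = 2.8
(Excluded from the current account — financial account: sale of domestic government bonds to non-residents 140.1, increase in resident deposits held at foreign banks 58.3, acquisition of a foreign subsidiary by a resident firm (outward FDI) 169.9, new loans extended by domestic banks to foreign borrowers 101.6, foreign purchases of domestic corporate bonds 191.8.)

2.8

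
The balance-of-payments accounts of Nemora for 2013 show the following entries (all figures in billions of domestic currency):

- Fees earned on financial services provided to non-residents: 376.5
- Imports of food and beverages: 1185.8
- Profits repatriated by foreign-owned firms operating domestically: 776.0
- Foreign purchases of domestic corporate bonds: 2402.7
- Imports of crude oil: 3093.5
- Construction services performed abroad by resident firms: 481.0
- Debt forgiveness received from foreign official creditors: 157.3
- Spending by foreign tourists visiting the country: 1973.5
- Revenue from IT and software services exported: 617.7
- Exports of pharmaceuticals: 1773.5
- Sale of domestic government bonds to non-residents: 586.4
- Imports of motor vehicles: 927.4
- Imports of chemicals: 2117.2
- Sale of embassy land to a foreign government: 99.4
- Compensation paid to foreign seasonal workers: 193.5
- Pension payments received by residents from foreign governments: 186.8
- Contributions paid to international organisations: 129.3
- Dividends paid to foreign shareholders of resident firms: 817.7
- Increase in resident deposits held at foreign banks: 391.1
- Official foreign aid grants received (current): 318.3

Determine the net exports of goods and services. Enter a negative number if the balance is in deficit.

-2101.7

Goods: 1773.5 - 927.4 - 1185.8 - 3093.5 - 2117.2 = -5550.4
Services: 376.5 + 1973.5 + 617.7 + 481.0 = 3448.7
Trade balance = -5550.4 + 3448.7 = -2101.7
(Excluded from the trade balance — primary income: profits repatriated by foreign-owned firms operating domestically 776.0, compensation paid to foreign seasonal workers 193.5, dividends paid to foreign shareholders of resident firms 817.7; financial account: foreign purchases of domestic corporate bonds 2402.7, sale of domestic government bonds to non-residents 586.4, increase in resident deposits held at foreign banks 391.1; capital account: debt forgiveness received from foreign official creditors 157.3, sale of embassy land to a foreign government 99.4; secondary income: pension payments received by residents from foreign governments 186.8, contributions paid to international organisations 129.3, official foreign aid grants received (current) 318.3.)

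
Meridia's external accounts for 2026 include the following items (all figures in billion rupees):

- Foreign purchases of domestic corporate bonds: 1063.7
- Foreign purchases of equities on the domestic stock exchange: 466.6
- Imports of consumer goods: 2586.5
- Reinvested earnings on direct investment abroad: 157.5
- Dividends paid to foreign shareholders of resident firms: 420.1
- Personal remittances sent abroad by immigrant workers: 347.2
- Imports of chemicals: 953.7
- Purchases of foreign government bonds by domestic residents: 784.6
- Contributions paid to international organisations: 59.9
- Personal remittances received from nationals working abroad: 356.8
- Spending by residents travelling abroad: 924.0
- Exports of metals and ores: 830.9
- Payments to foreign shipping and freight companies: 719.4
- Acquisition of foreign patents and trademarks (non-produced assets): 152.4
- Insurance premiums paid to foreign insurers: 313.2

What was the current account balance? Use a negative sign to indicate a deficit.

-4978.8

Goods: 830.9 - 2586.5 - 953.7 = -2709.3
Services: -719.4 - 924.0 - 313.2 = -1956.6
Primary income: -420.1 + 157.5 = -262.6
Secondary income: -59.9 - 347.2 + 356.8 = -50.3
Current account = (-2709.3) + (-1956.6) + (-262.6) + (-50.3) = -4978.8
(Excluded from the current account — financial account: foreign purchases of domestic corporate bonds 1063.7, foreign purchases of equities on the domestic stock exchange 466.6, purchases of foreign government bonds by domestic residents 784.6; capital account: acquisition of foreign patents and trademarks (non-produced assets) 152.4.)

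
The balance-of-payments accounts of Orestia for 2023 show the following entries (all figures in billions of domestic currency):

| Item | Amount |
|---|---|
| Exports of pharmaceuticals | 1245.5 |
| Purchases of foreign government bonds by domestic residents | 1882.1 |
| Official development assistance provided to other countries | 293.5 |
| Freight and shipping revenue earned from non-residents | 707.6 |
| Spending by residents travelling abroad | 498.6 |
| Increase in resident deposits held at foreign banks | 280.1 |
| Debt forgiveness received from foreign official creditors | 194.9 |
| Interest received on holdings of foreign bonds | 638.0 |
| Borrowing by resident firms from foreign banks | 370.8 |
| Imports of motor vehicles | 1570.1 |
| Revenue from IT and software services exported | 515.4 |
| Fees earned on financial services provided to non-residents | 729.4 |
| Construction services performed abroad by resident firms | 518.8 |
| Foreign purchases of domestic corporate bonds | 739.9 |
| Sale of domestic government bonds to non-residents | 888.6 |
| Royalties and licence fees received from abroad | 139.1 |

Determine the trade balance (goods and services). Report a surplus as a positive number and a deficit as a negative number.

1787.1

Goods: 1245.5 - 1570.1 = -324.6
Services: 515.4 + 707.6 + 139.1 + 729.4 - 498.6 + 518.8 = 2111.7
Trade balance = -324.6 + 2111.7 = 1787.1
(Excluded from the trade balance — financial account: purchases of foreign government bonds by domestic residents 1882.1, increase in resident deposits held at foreign banks 280.1, borrowing by resident firms from foreign banks 370.8, foreign purchases of domestic corporate bonds 739.9, sale of domestic government bonds to non-residents 888.6; secondary income: official development assistance provided to other countries 293.5; capital account: debt forgiveness received from foreign official creditors 194.9; primary income: interest received on holdings of foreign bonds 638.0.)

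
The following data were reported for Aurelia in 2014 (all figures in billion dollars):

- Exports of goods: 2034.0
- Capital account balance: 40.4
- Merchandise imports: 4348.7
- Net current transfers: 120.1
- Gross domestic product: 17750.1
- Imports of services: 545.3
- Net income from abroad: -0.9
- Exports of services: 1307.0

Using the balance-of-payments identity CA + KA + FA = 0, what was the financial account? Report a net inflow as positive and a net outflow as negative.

1393.4

Goods balance = 2034.0 - 4348.7 = -2314.7
Services balance = 1307.0 - 545.3 = 761.7
Trade balance (goods + services) = -2314.7 + 761.7 = -1553.0
Net primary income = -0.9
Net secondary income = 120.1
Current account = -1553.0 + (-0.9) + 120.1 = -1433.8
Financial account = -(-1433.8 + 40.4) = 1393.4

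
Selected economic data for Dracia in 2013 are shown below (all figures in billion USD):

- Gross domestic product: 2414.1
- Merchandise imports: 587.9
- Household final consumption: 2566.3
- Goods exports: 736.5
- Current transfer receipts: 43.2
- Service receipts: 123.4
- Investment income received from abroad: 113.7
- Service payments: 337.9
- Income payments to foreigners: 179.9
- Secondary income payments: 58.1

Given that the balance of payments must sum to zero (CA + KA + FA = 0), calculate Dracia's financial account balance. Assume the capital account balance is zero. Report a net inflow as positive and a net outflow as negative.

Goods balance = 736.5 - 587.9 = 148.6
Services balance = 123.4 - 337.9 = -214.5
Trade balance (goods + services) = 148.6 + (-214.5) = -65.9
Net primary income = 113.7 - 179.9 = -66.2
Net secondary income = 43.2 - 58.1 = -14.9
Current account = -65.9 + (-66.2) + (-14.9) = -147.0
Financial account = -(-147.0) = 147.0

147.0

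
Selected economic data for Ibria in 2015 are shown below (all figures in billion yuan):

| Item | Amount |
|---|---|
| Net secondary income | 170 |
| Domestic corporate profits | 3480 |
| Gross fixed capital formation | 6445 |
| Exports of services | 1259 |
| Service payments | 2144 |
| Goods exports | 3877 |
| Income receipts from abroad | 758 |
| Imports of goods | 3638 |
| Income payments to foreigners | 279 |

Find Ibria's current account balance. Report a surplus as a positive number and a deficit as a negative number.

3

Goods balance = 3877 - 3638 = 239
Services balance = 1259 - 2144 = -885
Trade balance (goods + services) = 239 + (-885) = -646
Net primary income = 758 - 279 = 479
Net secondary income = 170
Current account = -646 + 479 + 170 = 3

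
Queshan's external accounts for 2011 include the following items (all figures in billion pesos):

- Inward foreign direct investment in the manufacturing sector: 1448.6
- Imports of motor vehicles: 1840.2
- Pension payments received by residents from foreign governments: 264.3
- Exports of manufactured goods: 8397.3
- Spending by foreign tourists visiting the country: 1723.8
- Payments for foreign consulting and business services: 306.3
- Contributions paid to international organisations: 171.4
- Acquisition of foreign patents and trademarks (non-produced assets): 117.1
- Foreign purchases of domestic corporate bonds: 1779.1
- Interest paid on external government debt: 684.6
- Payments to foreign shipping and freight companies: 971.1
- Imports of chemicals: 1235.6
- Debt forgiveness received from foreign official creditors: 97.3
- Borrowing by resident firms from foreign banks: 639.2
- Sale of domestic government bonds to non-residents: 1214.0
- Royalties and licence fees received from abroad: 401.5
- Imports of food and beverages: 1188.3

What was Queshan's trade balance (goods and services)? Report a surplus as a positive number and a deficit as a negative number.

Goods: -1188.3 + 8397.3 - 1840.2 - 1235.6 = 4133.2
Services: 1723.8 + 401.5 - 306.3 - 971.1 = 847.9
Trade balance = 4133.2 + 847.9 = 4981.1
(Excluded from the trade balance — financial account: inward foreign direct investment in the manufacturing sector 1448.6, foreign purchases of domestic corporate bonds 1779.1, borrowing by resident firms from foreign banks 639.2, sale of domestic government bonds to non-residents 1214.0; secondary income: pension payments received by residents from foreign governments 264.3, contributions paid to international organisations 171.4; capital account: acquisition of foreign patents and trademarks (non-produced assets) 117.1, debt forgiveness received from foreign official creditors 97.3; primary income: interest paid on external government debt 684.6.)

4981.1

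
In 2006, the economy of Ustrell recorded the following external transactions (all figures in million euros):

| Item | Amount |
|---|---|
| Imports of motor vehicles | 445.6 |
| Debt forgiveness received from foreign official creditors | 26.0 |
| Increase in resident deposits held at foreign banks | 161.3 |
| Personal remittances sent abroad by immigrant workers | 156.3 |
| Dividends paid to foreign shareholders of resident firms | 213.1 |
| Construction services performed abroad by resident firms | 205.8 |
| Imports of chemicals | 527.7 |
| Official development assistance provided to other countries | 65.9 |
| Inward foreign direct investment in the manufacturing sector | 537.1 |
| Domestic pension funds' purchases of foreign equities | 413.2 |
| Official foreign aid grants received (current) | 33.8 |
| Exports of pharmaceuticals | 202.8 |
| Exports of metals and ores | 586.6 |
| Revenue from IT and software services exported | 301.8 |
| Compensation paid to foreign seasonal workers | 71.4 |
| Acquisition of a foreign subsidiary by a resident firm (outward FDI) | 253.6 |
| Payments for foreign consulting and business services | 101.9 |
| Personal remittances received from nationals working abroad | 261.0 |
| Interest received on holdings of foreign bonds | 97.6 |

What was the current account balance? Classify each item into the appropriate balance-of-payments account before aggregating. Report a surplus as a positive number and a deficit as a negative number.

107.5

Goods: -527.7 + 586.6 - 445.6 + 202.8 = -183.9
Services: -101.9 + 301.8 + 205.8 = 405.7
Primary income: -71.4 - 213.1 + 97.6 = -186.9
Secondary income: -156.3 - 65.9 + 33.8 + 261.0 = 72.6
Current account = (-183.9) + 405.7 + (-186.9) + 72.6 = 107.5
(Excluded from the current account — capital account: debt forgiveness received from foreign official creditors 26.0; financial account: increase in resident deposits held at foreign banks 161.3, inward foreign direct investment in the manufacturing sector 537.1, domestic pension funds' purchases of foreign equities 413.2, acquisition of a foreign subsidiary by a resident firm (outward FDI) 253.6.)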